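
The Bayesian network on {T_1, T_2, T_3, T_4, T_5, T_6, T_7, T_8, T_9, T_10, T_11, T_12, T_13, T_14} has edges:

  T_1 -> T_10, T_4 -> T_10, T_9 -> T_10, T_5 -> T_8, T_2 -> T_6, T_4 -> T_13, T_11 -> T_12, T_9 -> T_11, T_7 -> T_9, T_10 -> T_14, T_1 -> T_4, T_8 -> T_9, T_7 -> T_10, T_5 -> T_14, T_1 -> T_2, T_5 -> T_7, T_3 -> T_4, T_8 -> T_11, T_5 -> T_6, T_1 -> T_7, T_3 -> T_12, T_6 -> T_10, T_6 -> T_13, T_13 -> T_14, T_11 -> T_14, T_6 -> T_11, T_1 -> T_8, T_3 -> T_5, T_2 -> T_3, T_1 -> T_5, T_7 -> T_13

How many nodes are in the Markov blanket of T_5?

10

By definition, MB(T_5) is built from T_5's parents, T_5's children, and the co-parents of T_5.
T_5 has children T_6, T_7, T_8, T_14.
Parents of T_5: T_1, T_3.
Parents of each child, excluding T_5:
  T_6 also has parent T_2.
  parents(T_7) \ {T_5} = {T_1}.
  T_8 also has parent T_1.
  parents(T_14) \ {T_5} = {T_10, T_11, T_13}.
MB(T_5) = {T_1, T_2, T_3, T_6, T_7, T_8, T_10, T_11, T_13, T_14}, which has 10 nodes.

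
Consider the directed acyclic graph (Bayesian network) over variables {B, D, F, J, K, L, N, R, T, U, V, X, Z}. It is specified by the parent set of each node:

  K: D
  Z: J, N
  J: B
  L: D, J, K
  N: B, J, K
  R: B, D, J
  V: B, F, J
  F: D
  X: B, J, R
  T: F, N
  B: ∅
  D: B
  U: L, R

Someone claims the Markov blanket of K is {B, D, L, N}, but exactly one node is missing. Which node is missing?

J

K's parents: D.
Ch(K) = {L, N}.
Co-parents of K (other parents of its children):
  parents(L) \ {K} = {D, J}.
  N also has parents B, J.
MB(K) = {B, D, J, L, N}.
Comparing with the claimed set, J is missing.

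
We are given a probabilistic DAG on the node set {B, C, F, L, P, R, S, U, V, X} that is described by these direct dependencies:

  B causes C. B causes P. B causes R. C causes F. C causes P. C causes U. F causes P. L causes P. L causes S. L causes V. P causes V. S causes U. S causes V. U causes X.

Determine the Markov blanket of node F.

{B, C, L, P}

Parents of F: C.
F has child P.
Co-parents of F (other parents of its children):
  parents(P) \ {F} = {B, C, L}.
So the Markov blanket of F is {B, C, L, P}.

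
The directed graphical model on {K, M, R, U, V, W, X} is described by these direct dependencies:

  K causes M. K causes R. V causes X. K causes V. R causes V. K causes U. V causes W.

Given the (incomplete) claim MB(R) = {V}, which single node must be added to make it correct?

K

A node's Markov blanket = Pa ∪ Ch ∪ (parents of Ch other than the node itself).
Ch(R) = {V}.
R has parent K.
Parents of each child, excluding R:
  V also has parent K.
MB(R) = {K, V}.
Comparing with the claimed set, K is missing.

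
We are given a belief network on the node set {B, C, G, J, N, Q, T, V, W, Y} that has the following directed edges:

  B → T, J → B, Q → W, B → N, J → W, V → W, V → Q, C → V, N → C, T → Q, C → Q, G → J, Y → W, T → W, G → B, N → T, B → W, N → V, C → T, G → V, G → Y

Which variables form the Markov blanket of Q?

{B, C, J, T, V, W, Y}

Q has parents C, T, V.
Q has child W.
For each child, the remaining parents (spouses of Q):
  W's other parents are B, J, T, V, Y.
So the Markov blanket of Q is {B, C, J, T, V, W, Y}.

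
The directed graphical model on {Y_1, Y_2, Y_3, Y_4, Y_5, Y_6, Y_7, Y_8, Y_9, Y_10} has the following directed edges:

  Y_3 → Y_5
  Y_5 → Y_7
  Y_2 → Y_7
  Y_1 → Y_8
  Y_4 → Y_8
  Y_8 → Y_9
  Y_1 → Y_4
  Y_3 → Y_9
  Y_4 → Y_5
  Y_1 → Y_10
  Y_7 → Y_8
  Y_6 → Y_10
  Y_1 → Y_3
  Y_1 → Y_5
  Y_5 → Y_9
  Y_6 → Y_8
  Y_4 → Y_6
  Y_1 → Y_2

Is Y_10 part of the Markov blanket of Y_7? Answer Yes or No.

The Markov blanket of a node is its parents, its children, and the other parents of its children.
Pa(Y_7) = {Y_2, Y_5}.
Children of Y_7: Y_8.
Other parents of Y_7's children:
  Y_8: Y_1, Y_4, Y_6
MB(Y_7) = {Y_1, Y_2, Y_4, Y_5, Y_6, Y_8}; Y_10 is not in this set.

No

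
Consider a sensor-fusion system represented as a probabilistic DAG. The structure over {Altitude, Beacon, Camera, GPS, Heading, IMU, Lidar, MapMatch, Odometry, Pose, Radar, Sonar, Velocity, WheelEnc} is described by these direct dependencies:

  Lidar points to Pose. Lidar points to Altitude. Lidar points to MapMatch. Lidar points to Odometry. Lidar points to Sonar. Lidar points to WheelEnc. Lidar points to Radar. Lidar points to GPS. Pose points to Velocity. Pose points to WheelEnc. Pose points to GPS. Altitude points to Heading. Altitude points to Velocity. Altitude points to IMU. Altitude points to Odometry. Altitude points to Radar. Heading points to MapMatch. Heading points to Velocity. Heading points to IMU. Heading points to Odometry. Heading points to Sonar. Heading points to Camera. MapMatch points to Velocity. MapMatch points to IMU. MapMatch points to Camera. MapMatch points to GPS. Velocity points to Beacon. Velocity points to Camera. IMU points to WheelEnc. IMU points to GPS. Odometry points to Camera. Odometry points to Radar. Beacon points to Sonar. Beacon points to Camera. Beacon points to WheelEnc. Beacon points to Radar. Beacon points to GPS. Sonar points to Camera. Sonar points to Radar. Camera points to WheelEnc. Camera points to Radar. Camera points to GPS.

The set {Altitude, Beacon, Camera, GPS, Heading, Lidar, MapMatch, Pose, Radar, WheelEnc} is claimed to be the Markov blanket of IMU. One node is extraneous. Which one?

IMU has parents Altitude, Heading, MapMatch.
Children of IMU: GPS, WheelEnc.
Other parents of IMU's children:
  WheelEnc: Beacon, Camera, Lidar, Pose
  GPS: Beacon, Camera, Lidar, MapMatch, Pose
MB(IMU) = {Altitude, Beacon, Camera, GPS, Heading, Lidar, MapMatch, Pose, WheelEnc}.
Radar is neither a parent, child, nor co-parent of IMU, so it does not belong.

Radar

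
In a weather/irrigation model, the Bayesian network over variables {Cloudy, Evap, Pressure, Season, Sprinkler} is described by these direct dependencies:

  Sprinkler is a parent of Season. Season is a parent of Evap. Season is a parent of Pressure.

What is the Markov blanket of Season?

{Evap, Pressure, Sprinkler}

Season has parent Sprinkler.
Season's children: Evap, Pressure.
For each child, the remaining parents (spouses of Season):
  Pressure: —
  Evap: —
Taking the union gives {Evap, Pressure, Sprinkler}.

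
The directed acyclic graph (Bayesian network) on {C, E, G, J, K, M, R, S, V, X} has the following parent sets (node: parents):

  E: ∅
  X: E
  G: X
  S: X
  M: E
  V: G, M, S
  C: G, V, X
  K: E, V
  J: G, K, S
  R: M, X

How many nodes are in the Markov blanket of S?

6

S has children J, V.
S's parents: X.
Other parents of S's children:
  V: G, M
  J: G, K
MB(S) = {G, J, K, M, V, X}, which has 6 nodes.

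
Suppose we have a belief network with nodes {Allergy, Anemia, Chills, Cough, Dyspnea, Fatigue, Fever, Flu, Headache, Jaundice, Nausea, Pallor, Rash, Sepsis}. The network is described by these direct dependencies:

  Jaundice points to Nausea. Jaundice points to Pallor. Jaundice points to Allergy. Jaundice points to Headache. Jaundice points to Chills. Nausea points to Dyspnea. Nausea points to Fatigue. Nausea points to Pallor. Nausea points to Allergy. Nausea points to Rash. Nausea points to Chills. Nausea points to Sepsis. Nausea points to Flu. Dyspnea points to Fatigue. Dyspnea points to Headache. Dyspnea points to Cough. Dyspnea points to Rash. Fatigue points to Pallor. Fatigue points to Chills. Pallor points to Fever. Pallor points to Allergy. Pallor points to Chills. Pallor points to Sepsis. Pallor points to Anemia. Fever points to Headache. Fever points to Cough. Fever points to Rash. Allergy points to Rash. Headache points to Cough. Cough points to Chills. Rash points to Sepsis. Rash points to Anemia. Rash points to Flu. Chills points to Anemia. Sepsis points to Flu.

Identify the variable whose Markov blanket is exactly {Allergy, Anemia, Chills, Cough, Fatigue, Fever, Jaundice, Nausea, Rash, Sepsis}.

The target node must have every member of {Allergy, Anemia, Chills, Cough, Fatigue, Fever, Jaundice, Nausea, Rash, Sepsis} as a parent, child, or co-parent, and no others.
Parents of Pallor: Fatigue, Jaundice, Nausea; children: Allergy, Anemia, Chills, Fever, Sepsis; co-parents: Chills, Cough, Fatigue, Jaundice, Nausea, Rash.
These exactly cover the given set, so the node is Pallor.

Pallor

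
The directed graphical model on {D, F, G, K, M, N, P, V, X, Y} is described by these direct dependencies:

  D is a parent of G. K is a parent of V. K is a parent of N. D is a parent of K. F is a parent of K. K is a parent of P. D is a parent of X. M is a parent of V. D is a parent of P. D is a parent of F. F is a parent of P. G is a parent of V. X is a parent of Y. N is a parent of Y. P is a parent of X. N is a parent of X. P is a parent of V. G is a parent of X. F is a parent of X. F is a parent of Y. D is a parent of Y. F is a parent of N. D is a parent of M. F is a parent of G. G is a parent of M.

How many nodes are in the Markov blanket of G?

8

A node's Markov blanket = Pa ∪ Ch ∪ (parents of Ch other than the node itself).
Ch(G) = {M, V, X}.
Pa(G) = {D, F}.
Other parents of G's children:
  M: D
  V: K, M, P
  X: D, F, N, P
MB(G) = {D, F, K, M, N, P, V, X}, which has 8 nodes.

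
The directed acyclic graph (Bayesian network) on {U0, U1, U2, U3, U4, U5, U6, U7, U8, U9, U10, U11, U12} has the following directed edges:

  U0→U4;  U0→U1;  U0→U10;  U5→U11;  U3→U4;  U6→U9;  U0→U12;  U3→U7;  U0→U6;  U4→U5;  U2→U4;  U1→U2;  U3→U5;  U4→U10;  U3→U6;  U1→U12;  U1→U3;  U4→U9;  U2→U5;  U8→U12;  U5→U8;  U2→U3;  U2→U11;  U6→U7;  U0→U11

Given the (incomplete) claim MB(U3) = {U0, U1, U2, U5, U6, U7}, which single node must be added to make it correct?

U4

By definition, MB(U3) is built from U3's parents, U3's children, and the co-parents of U3.
U3 has children U4, U5, U6, U7.
U3's parents: U1, U2.
Co-parents of U3 (other parents of its children):
  parents(U4) \ {U3} = {U0, U2}.
  U5 also has parents U2, U4.
  U6 also has parent U0.
  parents(U7) \ {U3} = {U6}.
MB(U3) = {U0, U1, U2, U4, U5, U6, U7}.
Comparing with the claimed set, U4 is missing.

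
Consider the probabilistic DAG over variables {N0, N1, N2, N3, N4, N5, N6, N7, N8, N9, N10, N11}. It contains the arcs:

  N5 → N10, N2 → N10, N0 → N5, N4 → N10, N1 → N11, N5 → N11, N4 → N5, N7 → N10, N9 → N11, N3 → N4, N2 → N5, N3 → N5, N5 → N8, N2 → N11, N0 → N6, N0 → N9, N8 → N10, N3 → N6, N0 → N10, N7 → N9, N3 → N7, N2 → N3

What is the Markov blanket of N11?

N11's parents: N1, N2, N5, N9.
Children of N11: none.
With no children, N11 has no spouses; the co-parent set is empty.
MB(N11) = {N1, N2, N5, N9}.

{N1, N2, N5, N9}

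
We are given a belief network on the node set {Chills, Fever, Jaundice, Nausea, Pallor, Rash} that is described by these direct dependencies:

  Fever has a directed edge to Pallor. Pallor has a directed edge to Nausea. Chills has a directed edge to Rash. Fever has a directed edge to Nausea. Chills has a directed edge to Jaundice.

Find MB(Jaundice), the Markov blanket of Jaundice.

Parents of Jaundice: Chills.
Jaundice's children: none.
With no children, Jaundice has no spouses; the co-parent set is empty.
Taking the union gives {Chills}.

{Chills}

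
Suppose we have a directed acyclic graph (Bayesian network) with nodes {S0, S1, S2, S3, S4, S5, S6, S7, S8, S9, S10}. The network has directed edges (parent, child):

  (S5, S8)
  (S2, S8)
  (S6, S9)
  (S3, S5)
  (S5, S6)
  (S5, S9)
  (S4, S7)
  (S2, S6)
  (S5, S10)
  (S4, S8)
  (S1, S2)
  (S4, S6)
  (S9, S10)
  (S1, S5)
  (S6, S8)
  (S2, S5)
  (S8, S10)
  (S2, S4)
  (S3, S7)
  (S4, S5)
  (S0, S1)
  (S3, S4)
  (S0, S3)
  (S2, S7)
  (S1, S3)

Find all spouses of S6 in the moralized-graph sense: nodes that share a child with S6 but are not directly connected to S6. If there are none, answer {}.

Children of S6: S8, S9.
  S8 also has parents S2, S4, S5.
  S9's other parent is S5.
Excluding nodes already adjacent to S6 (S2, S4, S5, S8, S9), the co-parent-only contribution is {}.

{}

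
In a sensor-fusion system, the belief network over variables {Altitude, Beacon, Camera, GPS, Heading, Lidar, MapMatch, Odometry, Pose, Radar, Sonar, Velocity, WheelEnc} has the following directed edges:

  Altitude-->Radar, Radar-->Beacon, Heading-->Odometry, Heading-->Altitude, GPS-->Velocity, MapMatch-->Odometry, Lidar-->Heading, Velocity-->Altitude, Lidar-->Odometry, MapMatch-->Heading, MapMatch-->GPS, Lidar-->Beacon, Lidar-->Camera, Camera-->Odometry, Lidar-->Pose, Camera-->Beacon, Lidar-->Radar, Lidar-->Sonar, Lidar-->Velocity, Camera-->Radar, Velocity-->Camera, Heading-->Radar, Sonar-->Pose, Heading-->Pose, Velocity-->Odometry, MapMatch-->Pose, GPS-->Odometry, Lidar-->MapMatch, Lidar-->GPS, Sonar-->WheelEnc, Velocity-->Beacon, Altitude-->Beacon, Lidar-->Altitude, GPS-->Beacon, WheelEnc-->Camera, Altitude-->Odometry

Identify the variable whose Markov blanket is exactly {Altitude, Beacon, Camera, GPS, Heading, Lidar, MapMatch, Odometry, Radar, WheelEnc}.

The target node must have every member of {Altitude, Beacon, Camera, GPS, Heading, Lidar, MapMatch, Odometry, Radar, WheelEnc} as a parent, child, or co-parent, and no others.
Parents of Velocity: GPS, Lidar; children: Altitude, Beacon, Camera, Odometry; co-parents: Altitude, Camera, GPS, Heading, Lidar, MapMatch, Radar, WheelEnc.
These exactly cover the given set, so the node is Velocity.

Velocity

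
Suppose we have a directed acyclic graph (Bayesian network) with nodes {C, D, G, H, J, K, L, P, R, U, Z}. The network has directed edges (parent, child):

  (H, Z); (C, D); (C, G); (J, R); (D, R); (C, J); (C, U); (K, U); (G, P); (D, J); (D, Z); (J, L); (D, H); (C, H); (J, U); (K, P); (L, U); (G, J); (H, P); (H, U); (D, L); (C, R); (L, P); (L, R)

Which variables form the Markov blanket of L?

{C, D, G, H, J, K, P, R, U}

Pa(L) = {D, J}.
L's children: P, R, U.
Parents of each child, excluding L:
  parents(P) \ {L} = {G, H, K}.
  R also has parents C, D, J.
  U also has parents C, H, J, K.
So the Markov blanket of L is {C, D, G, H, J, K, P, R, U}.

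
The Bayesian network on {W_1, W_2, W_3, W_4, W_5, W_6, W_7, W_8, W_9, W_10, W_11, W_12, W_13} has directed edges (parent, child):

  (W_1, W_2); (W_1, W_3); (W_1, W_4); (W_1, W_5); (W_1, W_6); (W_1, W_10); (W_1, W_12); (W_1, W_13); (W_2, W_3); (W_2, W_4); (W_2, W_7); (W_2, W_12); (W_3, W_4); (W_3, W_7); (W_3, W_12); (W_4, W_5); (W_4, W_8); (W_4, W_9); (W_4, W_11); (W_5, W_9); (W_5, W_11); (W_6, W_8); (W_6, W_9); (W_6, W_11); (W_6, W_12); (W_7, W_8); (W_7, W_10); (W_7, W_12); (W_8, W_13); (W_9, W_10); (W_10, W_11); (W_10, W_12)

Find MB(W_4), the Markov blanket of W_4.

{W_1, W_2, W_3, W_5, W_6, W_7, W_8, W_9, W_10, W_11}

A node's Markov blanket = Pa ∪ Ch ∪ (parents of Ch other than the node itself).
W_4 has children W_5, W_8, W_9, W_11.
W_4's parents: W_1, W_2, W_3.
Other parents of W_4's children:
  parents(W_5) \ {W_4} = {W_1}.
  parents(W_8) \ {W_4} = {W_6, W_7}.
  W_9's other parents are W_5, W_6.
  W_11's other parents are W_5, W_6, W_10.
So the Markov blanket of W_4 is {W_1, W_2, W_3, W_5, W_6, W_7, W_8, W_9, W_10, W_11}.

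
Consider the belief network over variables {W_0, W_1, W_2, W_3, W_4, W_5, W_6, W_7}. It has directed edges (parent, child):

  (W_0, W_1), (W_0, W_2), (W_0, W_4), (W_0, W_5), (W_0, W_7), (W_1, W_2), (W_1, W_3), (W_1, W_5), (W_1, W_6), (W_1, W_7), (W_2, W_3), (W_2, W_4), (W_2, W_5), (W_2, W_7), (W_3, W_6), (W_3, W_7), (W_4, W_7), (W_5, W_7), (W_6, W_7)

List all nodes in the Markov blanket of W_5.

{W_0, W_1, W_2, W_3, W_4, W_6, W_7}

Parents of W_5: W_0, W_1, W_2.
W_5 has child W_7.
Parents of each child, excluding W_5:
  W_7: W_0, W_1, W_2, W_3, W_4, W_6
MB(W_5) = {W_0, W_1, W_2, W_3, W_4, W_6, W_7}.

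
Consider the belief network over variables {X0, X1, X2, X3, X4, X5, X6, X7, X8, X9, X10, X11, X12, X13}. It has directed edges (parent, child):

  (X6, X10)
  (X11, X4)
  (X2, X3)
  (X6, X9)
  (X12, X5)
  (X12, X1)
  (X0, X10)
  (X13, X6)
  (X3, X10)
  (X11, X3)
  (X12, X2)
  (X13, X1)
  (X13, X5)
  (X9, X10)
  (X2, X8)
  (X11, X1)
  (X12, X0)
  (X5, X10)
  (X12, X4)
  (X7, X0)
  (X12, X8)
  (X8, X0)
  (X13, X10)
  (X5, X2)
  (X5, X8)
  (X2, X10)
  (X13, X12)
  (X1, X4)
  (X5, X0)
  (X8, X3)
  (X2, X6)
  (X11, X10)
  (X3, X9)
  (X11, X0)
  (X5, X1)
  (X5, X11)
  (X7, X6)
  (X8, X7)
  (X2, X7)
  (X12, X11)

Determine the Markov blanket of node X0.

Recall MB(v) = parents ∪ children ∪ spouses, where spouses are the other parents of v's children.
Pa(X0) = {X5, X7, X8, X11, X12}.
X0 has child X10.
Co-parents of X0 (other parents of its children):
  X10 also has parents X2, X3, X5, X6, X9, X11, X13.
MB(X0) = {X2, X3, X5, X6, X7, X8, X9, X10, X11, X12, X13}.

{X2, X3, X5, X6, X7, X8, X9, X10, X11, X12, X13}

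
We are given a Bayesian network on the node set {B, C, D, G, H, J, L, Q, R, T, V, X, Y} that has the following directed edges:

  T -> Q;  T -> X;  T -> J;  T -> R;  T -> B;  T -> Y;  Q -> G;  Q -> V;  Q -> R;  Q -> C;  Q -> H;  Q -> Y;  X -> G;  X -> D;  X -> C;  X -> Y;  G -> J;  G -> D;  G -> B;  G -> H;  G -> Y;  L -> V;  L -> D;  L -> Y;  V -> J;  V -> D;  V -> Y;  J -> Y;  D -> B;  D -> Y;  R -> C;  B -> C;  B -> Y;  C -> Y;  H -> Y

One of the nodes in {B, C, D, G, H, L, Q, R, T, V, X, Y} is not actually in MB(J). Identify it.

The Markov blanket of a node is its parents, its children, and the other parents of its children.
J's parents: G, T, V.
J's children: Y.
For each child, the remaining parents (spouses of J):
  Y's other parents are B, C, D, G, H, L, Q, T, V, X.
MB(J) = {B, C, D, G, H, L, Q, T, V, X, Y}.
R is neither a parent, child, nor co-parent of J, so it does not belong.

R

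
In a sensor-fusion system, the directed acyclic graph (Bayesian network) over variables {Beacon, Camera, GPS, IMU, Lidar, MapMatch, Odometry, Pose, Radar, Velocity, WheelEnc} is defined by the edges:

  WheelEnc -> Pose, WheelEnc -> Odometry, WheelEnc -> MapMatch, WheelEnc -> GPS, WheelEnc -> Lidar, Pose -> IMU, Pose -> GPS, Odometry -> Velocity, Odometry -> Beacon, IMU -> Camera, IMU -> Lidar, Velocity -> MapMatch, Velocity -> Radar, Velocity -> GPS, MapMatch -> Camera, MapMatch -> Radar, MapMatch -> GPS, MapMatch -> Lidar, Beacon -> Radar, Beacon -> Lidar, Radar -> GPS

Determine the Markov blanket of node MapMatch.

MapMatch's parents: Velocity, WheelEnc.
MapMatch has children Camera, GPS, Lidar, Radar.
Other parents of MapMatch's children:
  Camera's other parent is IMU.
  Radar also has parents Beacon, Velocity.
  parents(GPS) \ {MapMatch} = {Pose, Radar, Velocity, WheelEnc}.
  Lidar's other parents are Beacon, IMU, WheelEnc.
So the Markov blanket of MapMatch is {Beacon, Camera, GPS, IMU, Lidar, Pose, Radar, Velocity, WheelEnc}.

{Beacon, Camera, GPS, IMU, Lidar, Pose, Radar, Velocity, WheelEnc}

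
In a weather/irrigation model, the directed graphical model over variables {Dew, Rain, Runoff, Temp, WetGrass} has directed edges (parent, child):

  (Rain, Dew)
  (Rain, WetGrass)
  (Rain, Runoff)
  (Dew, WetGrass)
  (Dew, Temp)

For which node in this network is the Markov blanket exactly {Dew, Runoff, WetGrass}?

The target node must have every member of {Dew, Runoff, WetGrass} as a parent, child, or co-parent, and no others.
Parents of Rain: none; children: Dew, Runoff, WetGrass; co-parents: Dew.
These exactly cover the given set, so the node is Rain.

Rain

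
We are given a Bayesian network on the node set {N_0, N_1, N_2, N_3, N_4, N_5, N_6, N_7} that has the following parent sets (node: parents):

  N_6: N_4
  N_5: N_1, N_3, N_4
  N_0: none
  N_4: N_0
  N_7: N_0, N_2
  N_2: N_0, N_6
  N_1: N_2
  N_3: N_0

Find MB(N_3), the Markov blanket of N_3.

{N_0, N_1, N_4, N_5}

Recall MB(v) = parents ∪ children ∪ spouses, where spouses are the other parents of v's children.
Parents of N_3: N_0.
Children of N_3: N_5.
Co-parents of N_3 (other parents of its children):
  N_5: N_1, N_4
Union: {N_0} ∪ {N_5} ∪ {N_1, N_4} = {N_0, N_1, N_4, N_5}.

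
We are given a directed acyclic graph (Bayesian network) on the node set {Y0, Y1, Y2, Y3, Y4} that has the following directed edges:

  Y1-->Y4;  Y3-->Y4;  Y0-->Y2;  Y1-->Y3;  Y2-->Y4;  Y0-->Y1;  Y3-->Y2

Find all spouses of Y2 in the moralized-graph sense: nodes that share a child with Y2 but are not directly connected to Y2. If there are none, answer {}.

{Y1}

Children of Y2: Y4.
  Y4: Y1, Y3
Excluding nodes already adjacent to Y2 (Y0, Y3, Y4), the co-parent-only contribution is {Y1}.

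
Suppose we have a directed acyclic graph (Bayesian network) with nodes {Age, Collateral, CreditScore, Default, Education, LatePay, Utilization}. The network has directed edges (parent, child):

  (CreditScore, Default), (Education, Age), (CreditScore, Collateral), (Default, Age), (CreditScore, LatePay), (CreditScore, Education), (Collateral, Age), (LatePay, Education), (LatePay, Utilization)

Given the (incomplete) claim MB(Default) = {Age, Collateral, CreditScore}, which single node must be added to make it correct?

By definition, MB(Default) is built from Default's parents, Default's children, and the co-parents of Default.
Ch(Default) = {Age}.
Pa(Default) = {CreditScore}.
Co-parents of Default (other parents of its children):
  Age: Collateral, Education
MB(Default) = {Age, Collateral, CreditScore, Education}.
Comparing with the claimed set, Education is missing.

Education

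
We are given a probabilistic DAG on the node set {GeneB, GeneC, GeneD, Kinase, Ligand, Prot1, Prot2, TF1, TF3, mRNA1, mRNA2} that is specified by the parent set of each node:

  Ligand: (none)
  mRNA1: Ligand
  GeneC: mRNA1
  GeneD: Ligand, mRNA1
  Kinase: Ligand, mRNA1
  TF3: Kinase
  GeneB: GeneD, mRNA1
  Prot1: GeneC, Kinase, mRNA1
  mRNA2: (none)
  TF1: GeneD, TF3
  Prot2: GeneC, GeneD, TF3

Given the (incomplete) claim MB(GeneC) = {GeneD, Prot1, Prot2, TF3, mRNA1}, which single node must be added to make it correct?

Kinase

Parents of GeneC: mRNA1.
Ch(GeneC) = {Prot1, Prot2}.
For each child, the remaining parents (spouses of GeneC):
  Prot1 also has parents Kinase, mRNA1.
  parents(Prot2) \ {GeneC} = {GeneD, TF3}.
MB(GeneC) = {GeneD, Kinase, Prot1, Prot2, TF3, mRNA1}.
Comparing with the claimed set, Kinase is missing.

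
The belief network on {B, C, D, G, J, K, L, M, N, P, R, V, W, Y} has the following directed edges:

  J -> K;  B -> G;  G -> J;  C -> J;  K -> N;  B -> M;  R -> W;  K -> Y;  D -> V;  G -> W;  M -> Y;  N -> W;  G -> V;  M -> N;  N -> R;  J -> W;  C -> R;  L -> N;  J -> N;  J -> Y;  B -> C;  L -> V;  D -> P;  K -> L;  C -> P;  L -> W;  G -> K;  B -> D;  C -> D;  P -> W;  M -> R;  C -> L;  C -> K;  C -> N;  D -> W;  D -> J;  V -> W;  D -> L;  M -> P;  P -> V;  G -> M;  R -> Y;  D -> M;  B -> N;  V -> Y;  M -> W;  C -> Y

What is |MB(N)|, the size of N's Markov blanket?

Parents of N: B, C, J, K, L, M.
Children of N: R, W.
Parents of each child, excluding N:
  R: C, M
  W: D, G, J, L, M, P, R, V
MB(N) = {B, C, D, G, J, K, L, M, P, R, V, W}, which has 12 nodes.

12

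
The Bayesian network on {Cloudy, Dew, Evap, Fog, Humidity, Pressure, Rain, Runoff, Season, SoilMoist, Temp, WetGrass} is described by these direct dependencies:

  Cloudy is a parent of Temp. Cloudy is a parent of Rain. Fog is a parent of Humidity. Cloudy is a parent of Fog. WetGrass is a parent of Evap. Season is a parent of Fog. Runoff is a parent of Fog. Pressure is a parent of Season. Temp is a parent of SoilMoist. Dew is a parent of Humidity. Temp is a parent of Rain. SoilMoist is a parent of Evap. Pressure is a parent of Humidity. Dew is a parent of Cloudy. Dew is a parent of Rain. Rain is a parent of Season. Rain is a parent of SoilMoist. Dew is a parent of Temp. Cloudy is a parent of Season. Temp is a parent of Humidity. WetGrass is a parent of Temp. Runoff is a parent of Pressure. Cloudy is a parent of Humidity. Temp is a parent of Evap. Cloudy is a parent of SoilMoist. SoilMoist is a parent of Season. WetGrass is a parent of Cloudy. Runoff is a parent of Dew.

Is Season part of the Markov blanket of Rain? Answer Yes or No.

Season is a child of Rain.
So Season ∈ MB(Rain).

Yes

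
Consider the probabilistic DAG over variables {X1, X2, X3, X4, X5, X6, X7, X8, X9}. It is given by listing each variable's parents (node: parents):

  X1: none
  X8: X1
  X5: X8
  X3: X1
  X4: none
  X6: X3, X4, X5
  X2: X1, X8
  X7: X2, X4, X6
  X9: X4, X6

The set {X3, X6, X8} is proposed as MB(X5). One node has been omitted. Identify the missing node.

X5 has parent X8.
X5's children: X6.
Other parents of X5's children:
  X6's other parents are X3, X4.
MB(X5) = {X3, X4, X6, X8}.
Comparing with the claimed set, X4 is missing.

X4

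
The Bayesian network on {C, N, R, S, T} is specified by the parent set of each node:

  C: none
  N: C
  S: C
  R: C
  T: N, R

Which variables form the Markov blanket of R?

A node's Markov blanket = Pa ∪ Ch ∪ (parents of Ch other than the node itself).
R has parent C.
R has child T.
Co-parents of R (other parents of its children):
  T: N
MB(R) = {C, N, T}.

{C, N, T}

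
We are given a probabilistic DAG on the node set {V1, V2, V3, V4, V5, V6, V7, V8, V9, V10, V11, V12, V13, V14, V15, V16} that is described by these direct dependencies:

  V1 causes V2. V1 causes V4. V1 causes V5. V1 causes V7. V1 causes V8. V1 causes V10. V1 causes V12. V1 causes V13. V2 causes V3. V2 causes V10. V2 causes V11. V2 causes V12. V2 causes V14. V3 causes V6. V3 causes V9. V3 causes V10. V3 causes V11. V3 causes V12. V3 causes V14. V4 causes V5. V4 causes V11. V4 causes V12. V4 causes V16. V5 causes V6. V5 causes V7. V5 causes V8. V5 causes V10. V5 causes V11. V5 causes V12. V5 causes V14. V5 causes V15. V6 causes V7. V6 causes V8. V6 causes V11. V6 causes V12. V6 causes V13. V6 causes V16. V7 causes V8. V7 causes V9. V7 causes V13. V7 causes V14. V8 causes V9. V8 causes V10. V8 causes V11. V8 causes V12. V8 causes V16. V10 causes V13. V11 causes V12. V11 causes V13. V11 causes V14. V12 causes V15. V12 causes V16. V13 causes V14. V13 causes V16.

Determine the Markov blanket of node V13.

V13 has children V14, V16.
Parents of V13: V1, V6, V7, V10, V11.
Other parents of V13's children:
  V14's other parents are V2, V3, V5, V7, V11.
  parents(V16) \ {V13} = {V4, V6, V8, V12}.
So the Markov blanket of V13 is {V1, V2, V3, V4, V5, V6, V7, V8, V10, V11, V12, V14, V16}.

{V1, V2, V3, V4, V5, V6, V7, V8, V10, V11, V12, V14, V16}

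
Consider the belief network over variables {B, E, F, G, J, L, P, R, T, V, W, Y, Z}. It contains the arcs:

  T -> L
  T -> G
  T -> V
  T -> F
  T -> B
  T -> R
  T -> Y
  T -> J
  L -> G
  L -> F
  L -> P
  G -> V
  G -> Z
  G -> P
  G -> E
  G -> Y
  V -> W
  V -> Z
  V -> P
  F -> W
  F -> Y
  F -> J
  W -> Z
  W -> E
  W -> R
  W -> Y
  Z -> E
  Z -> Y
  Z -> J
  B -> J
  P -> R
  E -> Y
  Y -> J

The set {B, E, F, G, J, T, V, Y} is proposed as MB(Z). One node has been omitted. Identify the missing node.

W

By definition, MB(Z) is built from Z's parents, Z's children, and the co-parents of Z.
Z has parents G, V, W.
Z's children: E, J, Y.
For each child, the remaining parents (spouses of Z):
  E's other parents are G, W.
  parents(Y) \ {Z} = {E, F, G, T, W}.
  parents(J) \ {Z} = {B, F, T, Y}.
MB(Z) = {B, E, F, G, J, T, V, W, Y}.
Comparing with the claimed set, W is missing.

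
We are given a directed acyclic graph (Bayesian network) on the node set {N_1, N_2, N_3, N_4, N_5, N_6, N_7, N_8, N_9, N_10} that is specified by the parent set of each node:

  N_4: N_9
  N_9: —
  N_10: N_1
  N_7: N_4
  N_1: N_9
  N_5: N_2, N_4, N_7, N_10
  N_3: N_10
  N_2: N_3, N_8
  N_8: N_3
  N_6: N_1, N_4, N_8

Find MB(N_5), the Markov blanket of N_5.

Recall MB(v) = parents ∪ children ∪ spouses, where spouses are the other parents of v's children.
Pa(N_5) = {N_2, N_4, N_7, N_10}.
N_5 has no children.
N_5 has no children, so there are no co-parents.
Union: {N_2, N_4, N_7, N_10} ∪ {} ∪ {} = {N_2, N_4, N_7, N_10}.

{N_2, N_4, N_7, N_10}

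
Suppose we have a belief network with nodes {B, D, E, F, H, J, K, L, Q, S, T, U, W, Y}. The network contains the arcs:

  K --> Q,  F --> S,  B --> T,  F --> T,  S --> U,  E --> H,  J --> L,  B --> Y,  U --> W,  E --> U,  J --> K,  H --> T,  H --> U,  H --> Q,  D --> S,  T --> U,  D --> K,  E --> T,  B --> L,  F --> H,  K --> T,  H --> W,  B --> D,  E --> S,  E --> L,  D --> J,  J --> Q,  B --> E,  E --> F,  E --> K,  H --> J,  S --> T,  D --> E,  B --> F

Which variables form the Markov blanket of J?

{B, D, E, H, K, L, Q}

Children of J: K, L, Q.
J has parents D, H.
Other parents of J's children:
  K's other parents are D, E.
  parents(L) \ {J} = {B, E}.
  Q also has parents H, K.
So the Markov blanket of J is {B, D, E, H, K, L, Q}.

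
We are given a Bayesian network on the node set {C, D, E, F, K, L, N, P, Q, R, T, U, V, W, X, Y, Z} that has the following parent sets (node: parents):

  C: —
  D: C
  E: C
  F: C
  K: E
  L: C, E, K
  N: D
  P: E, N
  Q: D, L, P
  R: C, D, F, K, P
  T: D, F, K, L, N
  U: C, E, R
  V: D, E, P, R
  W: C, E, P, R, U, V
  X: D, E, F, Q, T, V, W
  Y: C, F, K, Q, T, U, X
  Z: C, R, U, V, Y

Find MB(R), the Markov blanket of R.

Recall MB(v) = parents ∪ children ∪ spouses, where spouses are the other parents of v's children.
R has parents C, D, F, K, P.
Children of R: U, V, W, Z.
Parents of each child, excluding R:
  U: C, E
  V: D, E, P
  W: C, E, P, U, V
  Z: C, U, V, Y
So the Markov blanket of R is {C, D, E, F, K, P, U, V, W, Y, Z}.

{C, D, E, F, K, P, U, V, W, Y, Z}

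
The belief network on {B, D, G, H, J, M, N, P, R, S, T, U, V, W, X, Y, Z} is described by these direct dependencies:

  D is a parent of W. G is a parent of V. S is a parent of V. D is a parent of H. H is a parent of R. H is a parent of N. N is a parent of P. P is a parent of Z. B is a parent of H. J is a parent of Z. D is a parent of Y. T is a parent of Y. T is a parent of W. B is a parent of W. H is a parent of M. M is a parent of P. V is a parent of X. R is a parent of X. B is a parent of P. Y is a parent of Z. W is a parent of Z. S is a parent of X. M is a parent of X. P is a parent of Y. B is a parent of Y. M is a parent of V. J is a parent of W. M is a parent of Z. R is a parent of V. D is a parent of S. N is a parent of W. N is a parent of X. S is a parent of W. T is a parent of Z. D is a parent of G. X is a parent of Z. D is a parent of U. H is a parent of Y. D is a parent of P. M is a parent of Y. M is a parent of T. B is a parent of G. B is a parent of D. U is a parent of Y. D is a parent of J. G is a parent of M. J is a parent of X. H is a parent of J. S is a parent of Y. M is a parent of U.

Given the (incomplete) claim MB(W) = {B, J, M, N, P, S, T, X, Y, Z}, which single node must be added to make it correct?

Recall MB(v) = parents ∪ children ∪ spouses, where spouses are the other parents of v's children.
Parents of W: B, D, J, N, S, T.
Children of W: Z.
Co-parents of W (other parents of its children):
  Z also has parents J, M, P, T, X, Y.
MB(W) = {B, D, J, M, N, P, S, T, X, Y, Z}.
Comparing with the claimed set, D is missing.

D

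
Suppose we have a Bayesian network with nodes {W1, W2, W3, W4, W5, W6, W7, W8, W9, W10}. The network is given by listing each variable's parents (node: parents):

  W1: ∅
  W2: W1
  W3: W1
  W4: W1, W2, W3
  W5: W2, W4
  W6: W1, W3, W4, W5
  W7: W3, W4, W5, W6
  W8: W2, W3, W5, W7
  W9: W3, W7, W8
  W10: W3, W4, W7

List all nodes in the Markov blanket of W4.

{W1, W2, W3, W5, W6, W7, W10}

The Markov blanket of a node is its parents, its children, and the other parents of its children.
W4's parents: W1, W2, W3.
Children of W4: W5, W6, W7, W10.
Co-parents of W4 (other parents of its children):
  W5: W2
  W6: W1, W3, W5
  W7: W3, W5, W6
  W10: W3, W7
Union: {W1, W2, W3} ∪ {W5, W6, W7, W10} ∪ {W1, W2, W3, W5, W6, W7} = {W1, W2, W3, W5, W6, W7, W10}.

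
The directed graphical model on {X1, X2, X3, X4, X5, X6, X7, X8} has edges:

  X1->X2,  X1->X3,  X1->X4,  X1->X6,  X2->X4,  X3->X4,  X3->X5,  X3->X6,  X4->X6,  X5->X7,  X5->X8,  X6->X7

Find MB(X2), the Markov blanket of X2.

{X1, X3, X4}

Children of X2: X4.
Pa(X2) = {X1}.
For each child, the remaining parents (spouses of X2):
  X4: X1, X3
Taking the union gives {X1, X3, X4}.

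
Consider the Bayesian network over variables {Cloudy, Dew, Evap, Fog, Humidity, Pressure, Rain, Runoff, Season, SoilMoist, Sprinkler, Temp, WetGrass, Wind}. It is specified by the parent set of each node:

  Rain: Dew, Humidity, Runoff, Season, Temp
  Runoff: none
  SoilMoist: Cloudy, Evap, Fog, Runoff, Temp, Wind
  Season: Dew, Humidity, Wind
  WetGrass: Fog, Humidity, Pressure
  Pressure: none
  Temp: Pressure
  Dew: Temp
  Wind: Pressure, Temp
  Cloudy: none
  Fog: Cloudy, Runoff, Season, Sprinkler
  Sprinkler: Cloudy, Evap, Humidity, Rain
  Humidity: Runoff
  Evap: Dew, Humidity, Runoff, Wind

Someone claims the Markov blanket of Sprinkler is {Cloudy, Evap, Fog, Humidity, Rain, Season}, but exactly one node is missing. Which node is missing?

By definition, MB(Sprinkler) is built from Sprinkler's parents, Sprinkler's children, and the co-parents of Sprinkler.
Children of Sprinkler: Fog.
Pa(Sprinkler) = {Cloudy, Evap, Humidity, Rain}.
Co-parents of Sprinkler (other parents of its children):
  Fog also has parents Cloudy, Runoff, Season.
MB(Sprinkler) = {Cloudy, Evap, Fog, Humidity, Rain, Runoff, Season}.
Comparing with the claimed set, Runoff is missing.

Runoff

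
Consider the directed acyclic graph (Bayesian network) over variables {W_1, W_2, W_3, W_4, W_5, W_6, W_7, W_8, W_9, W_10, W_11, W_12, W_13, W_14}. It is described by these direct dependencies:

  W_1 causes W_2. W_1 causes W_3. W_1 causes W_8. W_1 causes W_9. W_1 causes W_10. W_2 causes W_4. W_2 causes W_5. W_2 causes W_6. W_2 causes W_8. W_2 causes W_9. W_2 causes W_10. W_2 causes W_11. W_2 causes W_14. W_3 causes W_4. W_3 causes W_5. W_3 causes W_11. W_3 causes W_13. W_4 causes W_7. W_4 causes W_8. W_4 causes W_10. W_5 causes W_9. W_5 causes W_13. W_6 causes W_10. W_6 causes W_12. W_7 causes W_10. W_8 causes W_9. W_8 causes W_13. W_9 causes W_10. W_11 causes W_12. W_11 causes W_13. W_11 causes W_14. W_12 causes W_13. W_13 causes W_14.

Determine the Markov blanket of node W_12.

{W_3, W_5, W_6, W_8, W_11, W_13}

W_12's parents: W_6, W_11.
Children of W_12: W_13.
For each child, the remaining parents (spouses of W_12):
  W_13: W_3, W_5, W_8, W_11
MB(W_12) = {W_3, W_5, W_6, W_8, W_11, W_13}.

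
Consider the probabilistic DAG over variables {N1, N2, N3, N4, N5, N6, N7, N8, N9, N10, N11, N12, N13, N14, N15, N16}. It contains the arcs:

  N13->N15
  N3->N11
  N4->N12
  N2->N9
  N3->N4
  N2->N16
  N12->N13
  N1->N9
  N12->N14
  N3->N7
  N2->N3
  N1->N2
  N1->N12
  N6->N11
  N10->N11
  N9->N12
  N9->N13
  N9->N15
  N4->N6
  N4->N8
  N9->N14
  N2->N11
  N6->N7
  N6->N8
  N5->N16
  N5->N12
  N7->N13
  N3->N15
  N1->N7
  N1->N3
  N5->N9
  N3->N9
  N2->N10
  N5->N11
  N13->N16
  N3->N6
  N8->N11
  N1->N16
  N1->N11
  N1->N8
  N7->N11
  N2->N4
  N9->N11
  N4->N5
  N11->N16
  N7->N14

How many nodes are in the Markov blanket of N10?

By definition, MB(N10) is built from N10's parents, N10's children, and the co-parents of N10.
Pa(N10) = {N2}.
Children of N10: N11.
Parents of each child, excluding N10:
  parents(N11) \ {N10} = {N1, N2, N3, N5, N6, N7, N8, N9}.
MB(N10) = {N1, N2, N3, N5, N6, N7, N8, N9, N11}, which has 9 nodes.

9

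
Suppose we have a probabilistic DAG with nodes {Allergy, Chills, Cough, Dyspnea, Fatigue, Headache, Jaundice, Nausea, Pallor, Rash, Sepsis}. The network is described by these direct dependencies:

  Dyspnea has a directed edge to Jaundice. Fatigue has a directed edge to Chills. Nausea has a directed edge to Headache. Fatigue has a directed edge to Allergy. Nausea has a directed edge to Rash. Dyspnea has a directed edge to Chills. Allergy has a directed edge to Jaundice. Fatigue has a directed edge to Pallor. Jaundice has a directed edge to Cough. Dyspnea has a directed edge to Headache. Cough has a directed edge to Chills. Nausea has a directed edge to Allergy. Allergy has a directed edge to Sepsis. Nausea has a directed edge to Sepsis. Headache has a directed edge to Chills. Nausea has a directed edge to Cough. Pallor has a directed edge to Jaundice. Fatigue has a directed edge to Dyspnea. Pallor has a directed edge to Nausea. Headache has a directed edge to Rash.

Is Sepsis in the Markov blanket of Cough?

Cough has child Chills.
Pa(Cough) = {Jaundice, Nausea}.
Other parents of Cough's children:
  Chills: Dyspnea, Fatigue, Headache
MB(Cough) = {Chills, Dyspnea, Fatigue, Headache, Jaundice, Nausea}; Sepsis is not in this set.

No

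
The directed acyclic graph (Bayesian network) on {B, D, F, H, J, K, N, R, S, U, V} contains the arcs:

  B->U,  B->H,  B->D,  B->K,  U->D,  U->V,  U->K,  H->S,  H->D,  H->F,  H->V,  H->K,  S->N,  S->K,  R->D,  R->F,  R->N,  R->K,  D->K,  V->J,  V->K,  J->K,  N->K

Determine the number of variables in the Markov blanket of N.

By definition, MB(N) is built from N's parents, N's children, and the co-parents of N.
N has child K.
Parents of N: R, S.
Parents of each child, excluding N:
  K's other parents are B, D, H, J, R, S, U, V.
MB(N) = {B, D, H, J, K, R, S, U, V}, which has 9 nodes.

9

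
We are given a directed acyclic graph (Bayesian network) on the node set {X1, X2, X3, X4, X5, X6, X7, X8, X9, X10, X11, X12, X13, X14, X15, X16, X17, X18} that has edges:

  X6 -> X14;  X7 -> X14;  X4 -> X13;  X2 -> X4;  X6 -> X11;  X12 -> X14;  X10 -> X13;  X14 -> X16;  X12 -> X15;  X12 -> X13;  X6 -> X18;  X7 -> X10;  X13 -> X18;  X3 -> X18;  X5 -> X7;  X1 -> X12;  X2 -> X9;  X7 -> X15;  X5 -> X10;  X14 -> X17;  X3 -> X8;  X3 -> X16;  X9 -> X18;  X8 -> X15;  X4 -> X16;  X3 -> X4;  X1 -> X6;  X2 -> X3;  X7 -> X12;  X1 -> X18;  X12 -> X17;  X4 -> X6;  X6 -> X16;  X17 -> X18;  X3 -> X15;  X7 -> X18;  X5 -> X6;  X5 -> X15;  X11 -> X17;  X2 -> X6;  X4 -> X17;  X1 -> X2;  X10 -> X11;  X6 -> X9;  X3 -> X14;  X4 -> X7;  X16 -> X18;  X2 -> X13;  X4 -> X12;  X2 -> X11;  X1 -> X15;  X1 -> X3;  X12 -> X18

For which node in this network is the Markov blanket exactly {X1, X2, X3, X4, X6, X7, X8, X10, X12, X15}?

X5

The target node must have every member of {X1, X2, X3, X4, X6, X7, X8, X10, X12, X15} as a parent, child, or co-parent, and no others.
Parents of X5: none; children: X6, X7, X10, X15; co-parents: X1, X2, X3, X4, X7, X8, X12.
These exactly cover the given set, so the node is X5.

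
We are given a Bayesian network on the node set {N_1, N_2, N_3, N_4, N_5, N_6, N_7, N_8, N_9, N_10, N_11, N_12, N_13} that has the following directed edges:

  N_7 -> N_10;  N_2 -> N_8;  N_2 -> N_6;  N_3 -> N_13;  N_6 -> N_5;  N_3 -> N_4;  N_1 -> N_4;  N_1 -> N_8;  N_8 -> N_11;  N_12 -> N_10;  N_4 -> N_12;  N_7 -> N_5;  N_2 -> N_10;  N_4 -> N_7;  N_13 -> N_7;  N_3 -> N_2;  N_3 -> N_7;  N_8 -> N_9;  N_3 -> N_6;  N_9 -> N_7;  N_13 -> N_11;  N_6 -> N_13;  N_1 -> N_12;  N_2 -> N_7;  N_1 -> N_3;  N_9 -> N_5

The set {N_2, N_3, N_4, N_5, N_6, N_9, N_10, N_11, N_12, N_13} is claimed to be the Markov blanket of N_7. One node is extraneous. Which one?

N_11

A node's Markov blanket = Pa ∪ Ch ∪ (parents of Ch other than the node itself).
N_7 has parents N_2, N_3, N_4, N_9, N_13.
N_7's children: N_5, N_10.
For each child, the remaining parents (spouses of N_7):
  N_5: N_6, N_9
  N_10: N_2, N_12
MB(N_7) = {N_2, N_3, N_4, N_5, N_6, N_9, N_10, N_12, N_13}.
N_11 is neither a parent, child, nor co-parent of N_7, so it does not belong.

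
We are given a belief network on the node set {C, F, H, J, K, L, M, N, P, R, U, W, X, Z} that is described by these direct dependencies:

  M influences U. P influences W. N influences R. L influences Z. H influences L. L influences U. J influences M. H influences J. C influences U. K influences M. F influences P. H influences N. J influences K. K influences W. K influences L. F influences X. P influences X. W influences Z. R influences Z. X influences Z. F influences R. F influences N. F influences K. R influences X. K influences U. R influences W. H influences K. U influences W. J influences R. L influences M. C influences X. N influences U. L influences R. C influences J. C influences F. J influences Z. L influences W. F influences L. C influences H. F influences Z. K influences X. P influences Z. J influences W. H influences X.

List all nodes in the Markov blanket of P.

A node's Markov blanket = Pa ∪ Ch ∪ (parents of Ch other than the node itself).
Pa(P) = {F}.
Children of P: W, X, Z.
Parents of each child, excluding P:
  W: J, K, L, R, U
  X: C, F, H, K, R
  Z: F, J, L, R, W, X
So the Markov blanket of P is {C, F, H, J, K, L, R, U, W, X, Z}.

{C, F, H, J, K, L, R, U, W, X, Z}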